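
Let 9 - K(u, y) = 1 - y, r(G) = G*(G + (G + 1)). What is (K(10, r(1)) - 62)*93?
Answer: -4743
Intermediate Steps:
r(G) = G*(1 + 2*G) (r(G) = G*(G + (1 + G)) = G*(1 + 2*G))
K(u, y) = 8 + y (K(u, y) = 9 - (1 - y) = 9 + (-1 + y) = 8 + y)
(K(10, r(1)) - 62)*93 = ((8 + 1*(1 + 2*1)) - 62)*93 = ((8 + 1*(1 + 2)) - 62)*93 = ((8 + 1*3) - 62)*93 = ((8 + 3) - 62)*93 = (11 - 62)*93 = -51*93 = -4743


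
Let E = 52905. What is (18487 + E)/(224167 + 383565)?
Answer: 17848/151933 ≈ 0.11747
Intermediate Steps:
(18487 + E)/(224167 + 383565) = (18487 + 52905)/(224167 + 383565) = 71392/607732 = 71392*(1/607732) = 17848/151933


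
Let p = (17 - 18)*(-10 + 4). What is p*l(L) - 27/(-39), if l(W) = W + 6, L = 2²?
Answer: 789/13 ≈ 60.692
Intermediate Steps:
p = 6 (p = -1*(-6) = 6)
L = 4
l(W) = 6 + W
p*l(L) - 27/(-39) = 6*(6 + 4) - 27/(-39) = 6*10 - 27*(-1/39) = 60 + 9/13 = 789/13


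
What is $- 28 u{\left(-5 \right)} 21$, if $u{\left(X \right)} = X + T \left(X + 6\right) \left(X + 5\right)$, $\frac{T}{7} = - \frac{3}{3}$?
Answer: $2940$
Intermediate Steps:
$T = -7$ ($T = 7 \left(- \frac{3}{3}\right) = 7 \left(\left(-3\right) \frac{1}{3}\right) = 7 \left(-1\right) = -7$)
$u{\left(X \right)} = X - 7 \left(5 + X\right) \left(6 + X\right)$ ($u{\left(X \right)} = X - 7 \left(X + 6\right) \left(X + 5\right) = X - 7 \left(6 + X\right) \left(5 + X\right) = X - 7 \left(5 + X\right) \left(6 + X\right)$)
$- 28 u{\left(-5 \right)} 21 = - 28 \left(-210 - -380 - 7 \left(-5\right)^{2}\right) 21 = - 28 \left(-210 + 380 - 175\right) 21 = \left(-28\right) \left(-5\right) 21 = 140 \cdot 21 = 2940$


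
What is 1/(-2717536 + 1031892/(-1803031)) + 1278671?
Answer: 6265235597122054837/4899802683508 ≈ 1.2787e+6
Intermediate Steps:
1/(-2717536 + 1031892/(-1803031)) + 1278671 = 1/(-2717536 + 1031892*(-1/1803031)) + 1278671 = 1/(-2717536 - 1031892/1803031) + 1278671 = 1/(-4899802683508/1803031) + 1278671 = -1803031/4899802683508 + 1278671 = 6265235597122054837/4899802683508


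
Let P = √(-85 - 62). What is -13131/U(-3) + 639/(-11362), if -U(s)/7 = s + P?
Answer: -5747193/159068 - 4377*I*√3/52 ≈ -36.13 - 145.79*I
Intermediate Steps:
P = 7*I*√3 (P = √(-147) = 7*I*√3 ≈ 12.124*I)
U(s) = -7*s - 49*I*√3 (U(s) = -7*(s + 7*I*√3) = -7*s - 49*I*√3)
-13131/U(-3) + 639/(-11362) = -13131/(-7*(-3) - 49*I*√3) + 639/(-11362) = -13131/(21 - 49*I*√3) + 639*(-1/11362) = -13131/(21 - 49*I*√3) - 639/11362 = -639/11362 - 13131/(21 - 49*I*√3)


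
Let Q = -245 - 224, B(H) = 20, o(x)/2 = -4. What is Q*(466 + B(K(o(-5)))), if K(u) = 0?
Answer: -227934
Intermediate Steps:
o(x) = -8 (o(x) = 2*(-4) = -8)
Q = -469
Q*(466 + B(K(o(-5)))) = -469*(466 + 20) = -469*486 = -227934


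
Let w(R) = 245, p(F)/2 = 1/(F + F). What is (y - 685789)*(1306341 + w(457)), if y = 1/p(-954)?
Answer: -897288789398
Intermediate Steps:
p(F) = 1/F (p(F) = 2/(F + F) = 2/((2*F)) = 2*(1/(2*F)) = 1/F)
y = -954 (y = 1/(1/(-954)) = 1/(-1/954) = -954)
(y - 685789)*(1306341 + w(457)) = (-954 - 685789)*(1306341 + 245) = -686743*1306586 = -897288789398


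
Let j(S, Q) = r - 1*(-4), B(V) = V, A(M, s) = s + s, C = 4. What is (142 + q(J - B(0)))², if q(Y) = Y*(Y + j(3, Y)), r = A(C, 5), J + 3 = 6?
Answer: 37249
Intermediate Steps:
A(M, s) = 2*s
J = 3 (J = -3 + 6 = 3)
r = 10 (r = 2*5 = 10)
j(S, Q) = 14 (j(S, Q) = 10 - 1*(-4) = 10 + 4 = 14)
q(Y) = Y*(14 + Y) (q(Y) = Y*(Y + 14) = Y*(14 + Y))
(142 + q(J - B(0)))² = (142 + (3 - 1*0)*(14 + (3 - 1*0)))² = (142 + (3 + 0)*(14 + (3 + 0)))² = (142 + 3*(14 + 3))² = (142 + 3*17)² = (142 + 51)² = 193² = 37249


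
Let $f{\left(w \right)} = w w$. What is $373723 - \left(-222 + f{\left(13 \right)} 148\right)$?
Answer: $348933$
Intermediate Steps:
$f{\left(w \right)} = w^{2}$
$373723 - \left(-222 + f{\left(13 \right)} 148\right) = 373723 - \left(-222 + 13^{2} \cdot 148\right) = 373723 - \left(-222 + 169 \cdot 148\right) = 373723 - \left(-222 + 25012\right) = 373723 - 24790 = 348933$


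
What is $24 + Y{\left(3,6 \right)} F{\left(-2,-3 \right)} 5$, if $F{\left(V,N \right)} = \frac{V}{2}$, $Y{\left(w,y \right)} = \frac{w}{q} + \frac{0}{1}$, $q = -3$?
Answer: $29$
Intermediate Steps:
$Y{\left(w,y \right)} = - \frac{w}{3}$ ($Y{\left(w,y \right)} = \frac{w}{-3} + \frac{0}{1} = w \left(- \frac{1}{3}\right) + 0 \cdot 1 = - \frac{w}{3} + 0 = - \frac{w}{3}$)
$F{\left(V,N \right)} = \frac{V}{2}$ ($F{\left(V,N \right)} = V \frac{1}{2} = \frac{V}{2}$)
$24 + Y{\left(3,6 \right)} F{\left(-2,-3 \right)} 5 = 24 + \left(- \frac{1}{3}\right) 3 \cdot \frac{1}{2} \left(-2\right) 5 = 24 + \left(-1\right) \left(-1\right) 5 = 24 + 1 \cdot 5 = 24 + 5 = 29$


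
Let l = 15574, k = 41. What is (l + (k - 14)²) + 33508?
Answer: 49811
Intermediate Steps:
(l + (k - 14)²) + 33508 = (15574 + (41 - 14)²) + 33508 = (15574 + 27²) + 33508 = (15574 + 729) + 33508 = 16303 + 33508 = 49811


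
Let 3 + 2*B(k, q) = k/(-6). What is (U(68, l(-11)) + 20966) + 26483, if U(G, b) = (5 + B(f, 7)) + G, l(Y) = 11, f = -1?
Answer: 570247/12 ≈ 47521.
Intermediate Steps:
B(k, q) = -3/2 - k/12 (B(k, q) = -3/2 + (k/(-6))/2 = -3/2 + (k*(-⅙))/2 = -3/2 + (-k/6)/2 = -3/2 - k/12)
U(G, b) = 43/12 + G (U(G, b) = (5 + (-3/2 - 1/12*(-1))) + G = (5 + (-3/2 + 1/12)) + G = (5 - 17/12) + G = 43/12 + G)
(U(68, l(-11)) + 20966) + 26483 = ((43/12 + 68) + 20966) + 26483 = (859/12 + 20966) + 26483 = 252451/12 + 26483 = 570247/12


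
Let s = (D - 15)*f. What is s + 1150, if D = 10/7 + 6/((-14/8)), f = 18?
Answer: 844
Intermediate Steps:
D = -2 (D = 10*(⅐) + 6/((-14*⅛)) = 10/7 + 6/(-7/4) = 10/7 + 6*(-4/7) = 10/7 - 24/7 = -2)
s = -306 (s = (-2 - 15)*18 = -17*18 = -306)
s + 1150 = -306 + 1150 = 844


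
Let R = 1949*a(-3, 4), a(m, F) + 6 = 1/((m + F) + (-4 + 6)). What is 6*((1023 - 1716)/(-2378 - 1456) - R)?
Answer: 4704963/71 ≈ 66267.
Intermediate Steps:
a(m, F) = -6 + 1/(2 + F + m) (a(m, F) = -6 + 1/((m + F) + (-4 + 6)) = -6 + 1/((F + m) + 2) = -6 + 1/(2 + F + m))
R = -33133/3 (R = 1949*((-11 - 6*4 - 6*(-3))/(2 + 4 - 3)) = 1949*((-11 - 24 + 18)/3) = 1949*((1/3)*(-17)) = 1949*(-17/3) = -33133/3 ≈ -11044.)
6*((1023 - 1716)/(-2378 - 1456) - R) = 6*((1023 - 1716)/(-2378 - 1456) - 1*(-33133/3)) = 6*(-693/(-3834) + 33133/3) = 6*(-693*(-1/3834) + 33133/3) = 6*(77/426 + 33133/3) = 6*(1568321/142) = 4704963/71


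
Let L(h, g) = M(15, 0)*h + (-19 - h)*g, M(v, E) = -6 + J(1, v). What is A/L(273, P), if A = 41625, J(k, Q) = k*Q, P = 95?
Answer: -41625/25283 ≈ -1.6464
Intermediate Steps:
J(k, Q) = Q*k
M(v, E) = -6 + v (M(v, E) = -6 + v*1 = -6 + v)
L(h, g) = 9*h + g*(-19 - h) (L(h, g) = (-6 + 15)*h + (-19 - h)*g = 9*h + g*(-19 - h))
A/L(273, P) = 41625/(-19*95 + 9*273 - 1*95*273) = 41625/(-1805 + 2457 - 25935) = 41625/(-25283) = 41625*(-1/25283) = -41625/25283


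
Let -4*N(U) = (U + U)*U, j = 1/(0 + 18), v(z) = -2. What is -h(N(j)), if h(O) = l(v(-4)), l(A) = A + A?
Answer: 4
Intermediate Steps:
j = 1/18 ≈ 0.055556
N(U) = -U²/2 (N(U) = -(U + U)*U/4 = -2*U*U/4 = -U²/2)
l(A) = 2*A
h(O) = -4 (h(O) = 2*(-2) = -4)
-h(N(j)) = -1*(-4) = 4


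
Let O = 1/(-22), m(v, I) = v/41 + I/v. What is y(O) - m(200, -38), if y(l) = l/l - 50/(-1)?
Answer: 189879/4100 ≈ 46.312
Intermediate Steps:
m(v, I) = v/41 + I/v (m(v, I) = v*(1/41) + I/v = v/41 + I/v)
O = -1/22 ≈ -0.045455
y(l) = 51 (y(l) = 1 - 50*(-1) = 1 + 50 = 51)
y(O) - m(200, -38) = 51 - ((1/41)*200 - 38/200) = 51 - (200/41 - 38*1/200) = 51 - (200/41 - 19/100) = 51 - 1*19221/4100 = 51 - 19221/4100 = 189879/4100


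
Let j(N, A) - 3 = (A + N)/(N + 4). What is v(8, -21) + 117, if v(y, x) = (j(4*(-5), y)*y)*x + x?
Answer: -534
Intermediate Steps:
j(N, A) = 3 + (A + N)/(4 + N) (j(N, A) = 3 + (A + N)/(N + 4) = 3 + (A + N)/(4 + N))
v(y, x) = x + x*y*(17/4 - y/16) (v(y, x) = (((12 + y + 4*(4*(-5)))/(4 + 4*(-5)))*y)*x + x = (((12 + y + 4*(-20))/(4 - 20))*y)*x + x = (((12 + y - 80)/(-16))*y)*x + x = ((-(-68 + y)/16)*y)*x + x = ((17/4 - y/16)*y)*x + x = (y*(17/4 - y/16))*x + x = x*y*(17/4 - y/16) + x = x + x*y*(17/4 - y/16))
v(8, -21) + 117 = (1/16)*(-21)*(16 - 1*8*(-68 + 8)) + 117 = (1/16)*(-21)*(16 - 1*8*(-60)) + 117 = (1/16)*(-21)*(16 + 480) + 117 = (1/16)*(-21)*496 + 117 = -651 + 117 = -534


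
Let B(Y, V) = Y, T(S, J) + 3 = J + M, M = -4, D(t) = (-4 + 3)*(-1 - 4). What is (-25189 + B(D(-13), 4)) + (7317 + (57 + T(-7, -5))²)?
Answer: -15842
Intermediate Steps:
D(t) = 5 (D(t) = -1*(-5) = 5)
T(S, J) = -7 + J (T(S, J) = -3 + (J - 4) = -3 + (-4 + J) = -7 + J)
(-25189 + B(D(-13), 4)) + (7317 + (57 + T(-7, -5))²) = (-25189 + 5) + (7317 + (57 + (-7 - 5))²) = -25184 + (7317 + (57 - 12)²) = -25184 + (7317 + 45²) = -25184 + (7317 + 2025) = -25184 + 9342 = -15842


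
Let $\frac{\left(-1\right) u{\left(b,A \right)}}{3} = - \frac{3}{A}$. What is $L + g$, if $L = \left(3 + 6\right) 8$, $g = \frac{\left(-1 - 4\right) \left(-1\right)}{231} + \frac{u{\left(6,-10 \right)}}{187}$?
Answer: $\frac{2828101}{39270} \approx 72.017$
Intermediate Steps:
$u{\left(b,A \right)} = \frac{9}{A}$ ($u{\left(b,A \right)} = - 3 \left(- \frac{3}{A}\right) = \frac{9}{A}$)
$g = \frac{661}{39270}$ ($g = \frac{\left(-1 - 4\right) \left(-1\right)}{231} + \frac{9 \frac{1}{-10}}{187} = \left(-5\right) \left(-1\right) \frac{1}{231} + 9 \left(- \frac{1}{10}\right) \frac{1}{187} = 5 \cdot \frac{1}{231} - \frac{9}{1870} = \frac{5}{231} - \frac{9}{1870} = \frac{661}{39270} \approx 0.016832$)
$L = 72$ ($L = 9 \cdot 8 = 72$)
$L + g = 72 + \frac{661}{39270} = \frac{2828101}{39270}$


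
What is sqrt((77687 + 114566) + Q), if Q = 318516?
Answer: sqrt(510769) ≈ 714.68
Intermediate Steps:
sqrt((77687 + 114566) + Q) = sqrt((77687 + 114566) + 318516) = sqrt(192253 + 318516) = sqrt(510769)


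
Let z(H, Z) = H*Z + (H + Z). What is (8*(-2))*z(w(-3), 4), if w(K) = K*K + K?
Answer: -544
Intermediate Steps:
w(K) = K + K² (w(K) = K² + K = K + K²)
z(H, Z) = H + Z + H*Z
(8*(-2))*z(w(-3), 4) = (8*(-2))*(-3*(1 - 3) + 4 - 3*(1 - 3)*4) = -16*(-3*(-2) + 4 - 3*(-2)*4) = -16*(6 + 4 + 6*4) = -16*(6 + 4 + 24) = -16*34 = -544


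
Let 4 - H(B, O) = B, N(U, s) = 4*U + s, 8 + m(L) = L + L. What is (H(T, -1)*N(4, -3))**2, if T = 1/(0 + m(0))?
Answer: 184041/64 ≈ 2875.6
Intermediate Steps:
m(L) = -8 + 2*L (m(L) = -8 + (L + L) = -8 + 2*L)
N(U, s) = s + 4*U
T = -1/8 (T = 1/(0 + (-8 + 2*0)) = 1/(0 + (-8 + 0)) = 1/(0 - 8) = 1/(-8) = -1/8 ≈ -0.12500)
H(B, O) = 4 - B
(H(T, -1)*N(4, -3))**2 = ((4 - 1*(-1/8))*(-3 + 4*4))**2 = ((4 + 1/8)*(-3 + 16))**2 = ((33/8)*13)**2 = (429/8)**2 = 184041/64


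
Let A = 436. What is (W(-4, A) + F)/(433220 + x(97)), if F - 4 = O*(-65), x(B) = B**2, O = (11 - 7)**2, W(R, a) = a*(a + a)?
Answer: 379156/442629 ≈ 0.85660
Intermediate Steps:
W(R, a) = 2*a**2 (W(R, a) = a*(2*a) = 2*a**2)
O = 16 (O = 4**2 = 16)
F = -1036 (F = 4 + 16*(-65) = 4 - 1040 = -1036)
(W(-4, A) + F)/(433220 + x(97)) = (2*436**2 - 1036)/(433220 + 97**2) = (2*190096 - 1036)/(433220 + 9409) = (380192 - 1036)/442629 = 379156*(1/442629) = 379156/442629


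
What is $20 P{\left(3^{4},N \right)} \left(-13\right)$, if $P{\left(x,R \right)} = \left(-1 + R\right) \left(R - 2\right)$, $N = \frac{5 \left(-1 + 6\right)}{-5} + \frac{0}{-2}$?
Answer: $-10920$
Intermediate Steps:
$N = -5$ ($N = 5 \cdot 5 \left(- \frac{1}{5}\right) + 0 \left(- \frac{1}{2}\right) = 25 \left(- \frac{1}{5}\right) + 0 = -5 + 0 = -5$)
$P{\left(x,R \right)} = \left(-1 + R\right) \left(-2 + R\right)$
$20 P{\left(3^{4},N \right)} \left(-13\right) = 20 \left(2 + \left(-5\right)^{2} - -15\right) \left(-13\right) = 20 \left(2 + 25 + 15\right) \left(-13\right) = 20 \cdot 42 \left(-13\right) = 840 \left(-13\right) = -10920$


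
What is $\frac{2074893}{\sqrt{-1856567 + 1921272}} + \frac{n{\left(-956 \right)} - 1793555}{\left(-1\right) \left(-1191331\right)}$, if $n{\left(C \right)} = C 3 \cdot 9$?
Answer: $- \frac{1819367}{1191331} + \frac{2074893 \sqrt{64705}}{64705} \approx 8155.4$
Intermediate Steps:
$n{\left(C \right)} = 27 C$ ($n{\left(C \right)} = 3 C 9 = 27 C$)
$\frac{2074893}{\sqrt{-1856567 + 1921272}} + \frac{n{\left(-956 \right)} - 1793555}{\left(-1\right) \left(-1191331\right)} = \frac{2074893}{\sqrt{-1856567 + 1921272}} + \frac{27 \left(-956\right) - 1793555}{\left(-1\right) \left(-1191331\right)} = \frac{2074893}{\sqrt{64705}} + \frac{-25812 - 1793555}{1191331} = 2074893 \frac{\sqrt{64705}}{64705} - \frac{1819367}{1191331} = \frac{2074893 \sqrt{64705}}{64705} - \frac{1819367}{1191331} = - \frac{1819367}{1191331} + \frac{2074893 \sqrt{64705}}{64705}$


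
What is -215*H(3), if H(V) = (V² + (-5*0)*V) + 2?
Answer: -2365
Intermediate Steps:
H(V) = 2 + V² (H(V) = (V² + 0*V) + 2 = (V² + 0) + 2 = V² + 2 = 2 + V²)
-215*H(3) = -215*(2 + 3²) = -215*(2 + 9) = -215*11 = -2365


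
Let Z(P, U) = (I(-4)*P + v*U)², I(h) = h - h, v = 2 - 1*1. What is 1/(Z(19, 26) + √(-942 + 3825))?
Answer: 676/454093 - 31*√3/454093 ≈ 0.0013704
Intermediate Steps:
v = 1 (v = 2 - 1 = 1)
I(h) = 0
Z(P, U) = U² (Z(P, U) = (0*P + 1*U)² = (0 + U)² = U²)
1/(Z(19, 26) + √(-942 + 3825)) = 1/(26² + √(-942 + 3825)) = 1/(676 + √2883) = 1/(676 + 31*√3)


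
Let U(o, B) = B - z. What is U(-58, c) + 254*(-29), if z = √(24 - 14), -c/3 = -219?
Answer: -6709 - √10 ≈ -6712.2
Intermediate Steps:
c = 657 (c = -3*(-219) = 657)
z = √10 ≈ 3.1623
U(o, B) = B - √10
U(-58, c) + 254*(-29) = (657 - √10) + 254*(-29) = (657 - √10) - 7366 = -6709 - √10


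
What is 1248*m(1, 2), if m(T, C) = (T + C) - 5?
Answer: -2496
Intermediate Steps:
m(T, C) = -5 + C + T (m(T, C) = (C + T) - 5 = -5 + C + T)
1248*m(1, 2) = 1248*(-5 + 2 + 1) = 1248*(-2) = -2496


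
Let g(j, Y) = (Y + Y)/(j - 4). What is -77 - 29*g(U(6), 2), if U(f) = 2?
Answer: -19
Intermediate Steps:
g(j, Y) = 2*Y/(-4 + j) (g(j, Y) = (2*Y)/(-4 + j) = 2*Y/(-4 + j))
-77 - 29*g(U(6), 2) = -77 - 58*2/(-4 + 2) = -77 - 58*2/(-2) = -77 - 58*2*(-1)/2 = -77 - 29*(-2) = -77 + 58 = -19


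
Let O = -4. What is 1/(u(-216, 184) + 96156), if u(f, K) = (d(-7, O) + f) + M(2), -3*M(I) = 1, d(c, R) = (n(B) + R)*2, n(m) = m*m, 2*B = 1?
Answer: 6/575593 ≈ 1.0424e-5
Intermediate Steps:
B = 1/2 (B = (1/2)*1 = 1/2 ≈ 0.50000)
n(m) = m**2
d(c, R) = 1/2 + 2*R (d(c, R) = ((1/2)**2 + R)*2 = (1/4 + R)*2 = 1/2 + 2*R)
M(I) = -1/3 (M(I) = -1/3*1 = -1/3)
u(f, K) = -47/6 + f (u(f, K) = ((1/2 + 2*(-4)) + f) - 1/3 = ((1/2 - 8) + f) - 1/3 = (-15/2 + f) - 1/3 = -47/6 + f)
1/(u(-216, 184) + 96156) = 1/((-47/6 - 216) + 96156) = 1/(-1343/6 + 96156) = 1/(575593/6) = 6/575593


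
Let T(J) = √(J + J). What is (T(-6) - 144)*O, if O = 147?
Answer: -21168 + 294*I*√3 ≈ -21168.0 + 509.22*I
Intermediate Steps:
T(J) = √2*√J (T(J) = √(2*J) = √2*√J)
(T(-6) - 144)*O = (√2*√(-6) - 144)*147 = (√2*(I*√6) - 144)*147 = (2*I*√3 - 144)*147 = (-144 + 2*I*√3)*147 = -21168 + 294*I*√3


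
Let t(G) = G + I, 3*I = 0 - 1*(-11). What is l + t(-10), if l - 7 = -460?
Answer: -1378/3 ≈ -459.33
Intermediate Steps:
l = -453 (l = 7 - 460 = -453)
I = 11/3 (I = (0 - 1*(-11))/3 = (0 + 11)/3 = (⅓)*11 = 11/3 ≈ 3.6667)
t(G) = 11/3 + G (t(G) = G + 11/3 = 11/3 + G)
l + t(-10) = -453 + (11/3 - 10) = -453 - 19/3 = -1378/3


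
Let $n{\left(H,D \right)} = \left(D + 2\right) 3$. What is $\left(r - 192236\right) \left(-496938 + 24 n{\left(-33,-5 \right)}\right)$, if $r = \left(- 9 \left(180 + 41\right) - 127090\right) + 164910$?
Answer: $77757371370$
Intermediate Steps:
$r = 35831$ ($r = \left(\left(-9\right) 221 - 127090\right) + 164910 = \left(-1989 - 127090\right) + 164910 = -129079 + 164910 = 35831$)
$n{\left(H,D \right)} = 6 + 3 D$ ($n{\left(H,D \right)} = \left(2 + D\right) 3 = 6 + 3 D$)
$\left(r - 192236\right) \left(-496938 + 24 n{\left(-33,-5 \right)}\right) = \left(35831 - 192236\right) \left(-496938 + 24 \left(6 + 3 \left(-5\right)\right)\right) = - 156405 \left(-496938 + 24 \left(6 - 15\right)\right) = - 156405 \left(-496938 + 24 \left(-9\right)\right) = - 156405 \left(-496938 - 216\right) = \left(-156405\right) \left(-497154\right) = 77757371370$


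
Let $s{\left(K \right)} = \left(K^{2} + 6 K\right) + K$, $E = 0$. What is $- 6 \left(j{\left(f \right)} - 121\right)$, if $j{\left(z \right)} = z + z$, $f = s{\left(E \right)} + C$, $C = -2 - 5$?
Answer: $810$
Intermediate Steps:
$s{\left(K \right)} = K^{2} + 7 K$
$C = -7$
$f = -7$ ($f = 0 \left(7 + 0\right) - 7 = 0 \cdot 7 - 7 = 0 - 7 = -7$)
$j{\left(z \right)} = 2 z$
$- 6 \left(j{\left(f \right)} - 121\right) = - 6 \left(2 \left(-7\right) - 121\right) = - 6 \left(-14 - 121\right) = \left(-6\right) \left(-135\right) = 810$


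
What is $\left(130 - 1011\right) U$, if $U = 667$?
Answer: $-587627$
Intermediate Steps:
$\left(130 - 1011\right) U = \left(130 - 1011\right) 667 = \left(-881\right) 667 = -587627$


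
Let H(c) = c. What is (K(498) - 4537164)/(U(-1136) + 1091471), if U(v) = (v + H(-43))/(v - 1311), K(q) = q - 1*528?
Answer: -5551256859/1335415358 ≈ -4.1570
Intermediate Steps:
K(q) = -528 + q (K(q) = q - 528 = -528 + q)
U(v) = (-43 + v)/(-1311 + v) (U(v) = (v - 43)/(v - 1311) = (-43 + v)/(-1311 + v))
(K(498) - 4537164)/(U(-1136) + 1091471) = ((-528 + 498) - 4537164)/((-43 - 1136)/(-1311 - 1136) + 1091471) = (-30 - 4537164)/(-1179/(-2447) + 1091471) = -4537194/(-1/2447*(-1179) + 1091471) = -4537194/(1179/2447 + 1091471) = -4537194/2670830716/2447 = -4537194*2447/2670830716 = -5551256859/1335415358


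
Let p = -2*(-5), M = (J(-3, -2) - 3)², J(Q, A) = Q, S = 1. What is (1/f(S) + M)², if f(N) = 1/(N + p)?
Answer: 2209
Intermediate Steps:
M = 36 (M = (-3 - 3)² = (-6)² = 36)
p = 10
f(N) = 1/(10 + N) (f(N) = 1/(N + 10) = 1/(10 + N))
(1/f(S) + M)² = (1/(1/(10 + 1)) + 36)² = (1/(1/11) + 36)² = (11 + 36)² = 47² = 2209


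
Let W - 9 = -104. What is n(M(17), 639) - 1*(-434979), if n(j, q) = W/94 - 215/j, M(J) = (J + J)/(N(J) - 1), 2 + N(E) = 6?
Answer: 347532256/799 ≈ 4.3496e+5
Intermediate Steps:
W = -95 (W = 9 - 104 = -95)
N(E) = 4 (N(E) = -2 + 6 = 4)
M(J) = 2*J/3 (M(J) = (J + J)/(4 - 1) = (2*J)/3 = (2*J)*(⅓) = 2*J/3)
n(j, q) = -95/94 - 215/j
n(M(17), 639) - 1*(-434979) = (-95/94 - 215/((⅔)*17)) - 1*(-434979) = (-95/94 - 215/34/3) + 434979 = (-95/94 - 215*3/34) + 434979 = (-95/94 - 645/34) + 434979 = -15965/799 + 434979 = 347532256/799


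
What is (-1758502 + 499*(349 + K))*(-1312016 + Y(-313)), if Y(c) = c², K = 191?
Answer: 1807766972974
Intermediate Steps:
(-1758502 + 499*(349 + K))*(-1312016 + Y(-313)) = (-1758502 + 499*(349 + 191))*(-1312016 + (-313)²) = (-1758502 + 499*540)*(-1312016 + 97969) = (-1758502 + 269460)*(-1214047) = -1489042*(-1214047) = 1807766972974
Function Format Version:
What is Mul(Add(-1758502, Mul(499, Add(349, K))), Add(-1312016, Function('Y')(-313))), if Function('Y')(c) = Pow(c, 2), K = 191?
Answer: 1807766972974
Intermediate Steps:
Mul(Add(-1758502, Mul(499, Add(349, K))), Add(-1312016, Function('Y')(-313))) = Mul(Add(-1758502, Mul(499, Add(349, 191))), Add(-1312016, Pow(-313, 2))) = Mul(Add(-1758502, Mul(499, 540)), Add(-1312016, 97969)) = Mul(Add(-1758502, 269460), -1214047) = Mul(-1489042, -1214047) = 1807766972974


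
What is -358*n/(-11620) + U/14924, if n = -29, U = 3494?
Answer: -1020899/1548365 ≈ -0.65934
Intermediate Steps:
-358*n/(-11620) + U/14924 = -358*(-29)/(-11620) + 3494/14924 = 10382*(-1/11620) + 3494*(1/14924) = -5191/5810 + 1747/7462 = -1020899/1548365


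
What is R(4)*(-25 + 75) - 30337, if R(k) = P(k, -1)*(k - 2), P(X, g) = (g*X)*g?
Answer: -29937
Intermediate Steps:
P(X, g) = X*g² (P(X, g) = (X*g)*g = X*g²)
R(k) = k*(-2 + k) (R(k) = (k*(-1)²)*(k - 2) = (k*1)*(-2 + k) = k*(-2 + k))
R(4)*(-25 + 75) - 30337 = (4*(-2 + 4))*(-25 + 75) - 30337 = (4*2)*50 - 30337 = 8*50 - 30337 = 400 - 30337 = -29937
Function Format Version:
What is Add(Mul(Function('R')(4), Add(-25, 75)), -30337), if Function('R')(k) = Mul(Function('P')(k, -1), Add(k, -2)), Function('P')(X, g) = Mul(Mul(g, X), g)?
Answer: -29937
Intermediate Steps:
Function('P')(X, g) = Mul(X, Pow(g, 2)) (Function('P')(X, g) = Mul(Mul(X, g), g) = Mul(X, Pow(g, 2)))
Function('R')(k) = Mul(k, Add(-2, k)) (Function('R')(k) = Mul(Mul(k, Pow(-1, 2)), Add(k, -2)) = Mul(Mul(k, 1), Add(-2, k)) = Mul(k, Add(-2, k)))
Add(Mul(Function('R')(4), Add(-25, 75)), -30337) = Add(Mul(Mul(4, Add(-2, 4)), Add(-25, 75)), -30337) = Add(Mul(Mul(4, 2), 50), -30337) = Add(Mul(8, 50), -30337) = Add(400, -30337) = -29937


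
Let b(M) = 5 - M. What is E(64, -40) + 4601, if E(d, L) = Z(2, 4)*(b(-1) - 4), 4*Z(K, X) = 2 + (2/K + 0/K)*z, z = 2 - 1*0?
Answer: 4603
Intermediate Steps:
z = 2 (z = 2 + 0 = 2)
Z(K, X) = ½ + 1/K (Z(K, X) = (2 + (2/K + 0/K)*2)/4 = (2 + (2/K + 0)*2)/4 = (2 + (2/K)*2)/4 = (2 + 4/K)/4 = ½ + 1/K)
E(d, L) = 2 (E(d, L) = ((½)*(2 + 2)/2)*((5 - 1*(-1)) - 4) = ((½)*(½)*4)*((5 + 1) - 4) = 1*(6 - 4) = 1*2 = 2)
E(64, -40) + 4601 = 2 + 4601 = 4603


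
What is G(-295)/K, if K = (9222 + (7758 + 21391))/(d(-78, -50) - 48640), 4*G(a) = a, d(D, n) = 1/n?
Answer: 143488059/1534840 ≈ 93.487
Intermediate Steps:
G(a) = a/4
K = -1918550/2432001 (K = (9222 + (7758 + 21391))/(1/(-50) - 48640) = (9222 + 29149)/(-1/50 - 48640) = 38371/(-2432001/50) = 38371*(-50/2432001) = -1918550/2432001 ≈ -0.78888)
G(-295)/K = ((¼)*(-295))/(-1918550/2432001) = -295/4*(-2432001/1918550) = 143488059/1534840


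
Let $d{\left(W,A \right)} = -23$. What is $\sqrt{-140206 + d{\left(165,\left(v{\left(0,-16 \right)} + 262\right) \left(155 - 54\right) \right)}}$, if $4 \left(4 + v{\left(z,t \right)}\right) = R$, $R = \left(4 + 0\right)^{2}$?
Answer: $3 i \sqrt{15581} \approx 374.47 i$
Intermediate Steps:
$R = 16$ ($R = 4^{2} = 16$)
$v{\left(z,t \right)} = 0$ ($v{\left(z,t \right)} = -4 + \frac{1}{4} \cdot 16 = -4 + 4 = 0$)
$\sqrt{-140206 + d{\left(165,\left(v{\left(0,-16 \right)} + 262\right) \left(155 - 54\right) \right)}} = \sqrt{-140206 - 23} = \sqrt{-140229} = 3 i \sqrt{15581}$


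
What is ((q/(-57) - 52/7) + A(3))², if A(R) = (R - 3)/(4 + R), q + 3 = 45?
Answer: 1179396/17689 ≈ 66.674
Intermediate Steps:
q = 42 (q = -3 + 45 = 42)
A(R) = (-3 + R)/(4 + R)
((q/(-57) - 52/7) + A(3))² = ((42/(-57) - 52/7) + (-3 + 3)/(4 + 3))² = ((42*(-1/57) - 52*⅐) + 0/7)² = ((-14/19 - 52/7) + (⅐)*0)² = (-1086/133 + 0)² = (-1086/133)² = 1179396/17689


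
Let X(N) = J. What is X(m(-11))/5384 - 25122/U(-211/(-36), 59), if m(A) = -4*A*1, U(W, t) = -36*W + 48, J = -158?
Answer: 67615547/438796 ≈ 154.09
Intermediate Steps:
U(W, t) = 48 - 36*W
m(A) = -4*A
X(N) = -158
X(m(-11))/5384 - 25122/U(-211/(-36), 59) = -158/5384 - 25122/(48 - (-7596)/(-36)) = -158*1/5384 - 25122/(48 - (-7596)*(-1)/36) = -79/2692 - 25122/(48 - 36*211/36) = -79/2692 - 25122/(48 - 211) = -79/2692 - 25122/(-163) = -79/2692 - 25122*(-1/163) = -79/2692 + 25122/163 = 67615547/438796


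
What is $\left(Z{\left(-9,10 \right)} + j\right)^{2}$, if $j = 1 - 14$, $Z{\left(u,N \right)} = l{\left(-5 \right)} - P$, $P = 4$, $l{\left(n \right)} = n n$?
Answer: $64$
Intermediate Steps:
$l{\left(n \right)} = n^{2}$
$Z{\left(u,N \right)} = 21$ ($Z{\left(u,N \right)} = \left(-5\right)^{2} - 4 = 25 - 4 = 21$)
$j = -13$ ($j = 1 - 14 = -13$)
$\left(Z{\left(-9,10 \right)} + j\right)^{2} = \left(21 - 13\right)^{2} = 8^{2} = 64$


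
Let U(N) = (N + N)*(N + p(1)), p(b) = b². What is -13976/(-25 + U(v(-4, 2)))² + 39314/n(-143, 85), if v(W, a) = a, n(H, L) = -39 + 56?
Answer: 6406474/2873 ≈ 2229.9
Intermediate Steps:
n(H, L) = 17
U(N) = 2*N*(1 + N) (U(N) = (N + N)*(N + 1²) = (2*N)*(N + 1) = (2*N)*(1 + N) = 2*N*(1 + N))
-13976/(-25 + U(v(-4, 2)))² + 39314/n(-143, 85) = -13976/(-25 + 2*2*(1 + 2))² + 39314/17 = -13976/(-25 + 2*2*3)² + 39314*(1/17) = -13976/(-25 + 12)² + 39314/17 = -13976/((-13)²) + 39314/17 = -13976/169 + 39314/17 = 6406474/2873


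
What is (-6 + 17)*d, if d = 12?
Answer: 132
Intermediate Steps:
(-6 + 17)*d = (-6 + 17)*12 = 11*12 = 132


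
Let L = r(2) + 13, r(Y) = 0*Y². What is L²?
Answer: 169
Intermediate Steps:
r(Y) = 0
L = 13 (L = 0 + 13 = 13)
L² = 13² = 169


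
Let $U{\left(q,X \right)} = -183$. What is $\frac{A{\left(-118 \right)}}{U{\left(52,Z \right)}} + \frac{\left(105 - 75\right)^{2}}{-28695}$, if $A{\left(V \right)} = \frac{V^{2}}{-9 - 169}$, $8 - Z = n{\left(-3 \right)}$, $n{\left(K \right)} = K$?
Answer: $\frac{12341086}{31157031} \approx 0.39609$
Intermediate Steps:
$Z = 11$ ($Z = 8 - -3 = 8 + 3 = 11$)
$A{\left(V \right)} = - \frac{V^{2}}{178}$ ($A{\left(V \right)} = \frac{V^{2}}{-178} = - \frac{V^{2}}{178}$)
$\frac{A{\left(-118 \right)}}{U{\left(52,Z \right)}} + \frac{\left(105 - 75\right)^{2}}{-28695} = \frac{\left(- \frac{1}{178}\right) \left(-118\right)^{2}}{-183} + \frac{\left(105 - 75\right)^{2}}{-28695} = \left(- \frac{1}{178}\right) 13924 \left(- \frac{1}{183}\right) + 30^{2} \left(- \frac{1}{28695}\right) = \left(- \frac{6962}{89}\right) \left(- \frac{1}{183}\right) + 900 \left(- \frac{1}{28695}\right) = \frac{6962}{16287} - \frac{60}{1913} = \frac{12341086}{31157031}$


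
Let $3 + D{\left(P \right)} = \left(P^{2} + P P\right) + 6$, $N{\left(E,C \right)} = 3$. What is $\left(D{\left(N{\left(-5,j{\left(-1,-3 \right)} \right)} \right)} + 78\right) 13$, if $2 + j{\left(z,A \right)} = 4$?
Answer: $1287$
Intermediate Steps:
$j{\left(z,A \right)} = 2$ ($j{\left(z,A \right)} = -2 + 4 = 2$)
$D{\left(P \right)} = 3 + 2 P^{2}$ ($D{\left(P \right)} = -3 + \left(\left(P^{2} + P P\right) + 6\right) = -3 + \left(\left(P^{2} + P^{2}\right) + 6\right) = -3 + \left(2 P^{2} + 6\right) = -3 + \left(6 + 2 P^{2}\right) = 3 + 2 P^{2}$)
$\left(D{\left(N{\left(-5,j{\left(-1,-3 \right)} \right)} \right)} + 78\right) 13 = \left(\left(3 + 2 \cdot 3^{2}\right) + 78\right) 13 = \left(\left(3 + 2 \cdot 9\right) + 78\right) 13 = \left(\left(3 + 18\right) + 78\right) 13 = \left(21 + 78\right) 13 = 99 \cdot 13 = 1287$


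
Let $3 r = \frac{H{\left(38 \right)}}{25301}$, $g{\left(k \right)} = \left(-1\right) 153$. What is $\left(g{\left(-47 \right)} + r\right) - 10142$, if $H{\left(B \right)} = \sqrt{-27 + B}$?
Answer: $-10295 + \frac{\sqrt{11}}{75903} \approx -10295.0$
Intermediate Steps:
$g{\left(k \right)} = -153$
$r = \frac{\sqrt{11}}{75903}$ ($r = \frac{\sqrt{-27 + 38} \cdot \frac{1}{25301}}{3} = \frac{\sqrt{11} \cdot \frac{1}{25301}}{3} = \frac{\frac{1}{25301} \sqrt{11}}{3} = \frac{\sqrt{11}}{75903} \approx 4.3696 \cdot 10^{-5}$)
$\left(g{\left(-47 \right)} + r\right) - 10142 = \left(-153 + \frac{\sqrt{11}}{75903}\right) - 10142 = -10295 + \frac{\sqrt{11}}{75903}$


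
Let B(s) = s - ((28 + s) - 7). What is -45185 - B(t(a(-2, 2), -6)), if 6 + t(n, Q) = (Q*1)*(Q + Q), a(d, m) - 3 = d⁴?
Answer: -45164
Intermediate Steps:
a(d, m) = 3 + d⁴
t(n, Q) = -6 + 2*Q² (t(n, Q) = -6 + (Q*1)*(Q + Q) = -6 + Q*(2*Q) = -6 + 2*Q²)
B(s) = -21 (B(s) = s - (21 + s) = s + (-21 - s) = -21)
-45185 - B(t(a(-2, 2), -6)) = -45185 - 1*(-21) = -45185 + 21 = -45164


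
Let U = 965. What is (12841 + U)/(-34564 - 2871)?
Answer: -13806/37435 ≈ -0.36880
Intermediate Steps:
(12841 + U)/(-34564 - 2871) = (12841 + 965)/(-34564 - 2871) = 13806/(-37435) = 13806*(-1/37435) = -13806/37435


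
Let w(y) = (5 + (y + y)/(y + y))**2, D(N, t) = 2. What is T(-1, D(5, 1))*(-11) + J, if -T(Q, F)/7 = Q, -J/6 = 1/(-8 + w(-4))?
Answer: -1081/14 ≈ -77.214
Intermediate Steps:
w(y) = 36 (w(y) = (5 + (2*y)/((2*y)))**2 = (5 + (2*y)*(1/(2*y)))**2 = (5 + 1)**2 = 6**2 = 36)
J = -3/14 (J = -6/(-8 + 36) = -6/28 = -6*1/28 = -3/14 ≈ -0.21429)
T(Q, F) = -7*Q
T(-1, D(5, 1))*(-11) + J = -7*(-1)*(-11) - 3/14 = 7*(-11) - 3/14 = -77 - 3/14 = -1081/14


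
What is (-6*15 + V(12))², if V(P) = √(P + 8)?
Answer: 8120 - 360*√5 ≈ 7315.0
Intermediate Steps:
V(P) = √(8 + P)
(-6*15 + V(12))² = (-6*15 + √(8 + 12))² = (-90 + √20)² = (-90 + 2*√5)²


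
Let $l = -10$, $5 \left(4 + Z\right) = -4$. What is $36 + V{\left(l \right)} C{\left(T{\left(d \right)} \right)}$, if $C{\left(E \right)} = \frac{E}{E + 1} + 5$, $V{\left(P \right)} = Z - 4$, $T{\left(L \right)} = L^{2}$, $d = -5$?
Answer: $- \frac{214}{13} \approx -16.462$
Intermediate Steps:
$Z = - \frac{24}{5}$ ($Z = -4 + \frac{1}{5} \left(-4\right) = -4 - \frac{4}{5} = - \frac{24}{5} \approx -4.8$)
$V{\left(P \right)} = - \frac{44}{5}$ ($V{\left(P \right)} = - \frac{24}{5} - 4 = - \frac{44}{5}$)
$C{\left(E \right)} = 5 + \frac{E}{1 + E}$ ($C{\left(E \right)} = \frac{E}{1 + E} + 5 = 5 + \frac{E}{1 + E}$)
$36 + V{\left(l \right)} C{\left(T{\left(d \right)} \right)} = 36 - \frac{44 \frac{5 + 6 \left(-5\right)^{2}}{1 + \left(-5\right)^{2}}}{5} = 36 - \frac{44 \frac{5 + 6 \cdot 25}{1 + 25}}{5} = 36 - \frac{44 \frac{5 + 150}{26}}{5} = 36 - \frac{44 \cdot \frac{1}{26} \cdot 155}{5} = 36 - \frac{682}{13} = - \frac{214}{13}$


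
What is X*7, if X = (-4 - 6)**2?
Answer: 700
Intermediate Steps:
X = 100 (X = (-10)**2 = 100)
X*7 = 100*7 = 700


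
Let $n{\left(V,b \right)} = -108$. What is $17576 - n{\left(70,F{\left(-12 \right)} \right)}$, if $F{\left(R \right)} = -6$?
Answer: $17684$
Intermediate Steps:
$17576 - n{\left(70,F{\left(-12 \right)} \right)} = 17576 - -108 = 17576 + 108 = 17684$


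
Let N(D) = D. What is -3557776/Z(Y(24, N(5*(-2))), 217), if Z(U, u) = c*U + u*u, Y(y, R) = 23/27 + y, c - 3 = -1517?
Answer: -96059952/255509 ≈ -375.96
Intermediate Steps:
c = -1514 (c = 3 - 1517 = -1514)
Y(y, R) = 23/27 + y (Y(y, R) = 23*(1/27) + y = 23/27 + y)
Z(U, u) = u² - 1514*U (Z(U, u) = -1514*U + u*u = -1514*U + u² = u² - 1514*U)
-3557776/Z(Y(24, N(5*(-2))), 217) = -3557776/(217² - 1514*(23/27 + 24)) = -3557776/(47089 - 1514*671/27) = -3557776/(47089 - 1015894/27) = -3557776/255509/27 = -3557776*27/255509 = -96059952/255509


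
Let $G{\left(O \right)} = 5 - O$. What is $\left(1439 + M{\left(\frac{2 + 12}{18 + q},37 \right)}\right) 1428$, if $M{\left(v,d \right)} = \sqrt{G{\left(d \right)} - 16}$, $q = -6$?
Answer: $2054892 + 5712 i \sqrt{3} \approx 2.0549 \cdot 10^{6} + 9893.5 i$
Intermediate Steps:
$M{\left(v,d \right)} = \sqrt{-11 - d}$ ($M{\left(v,d \right)} = \sqrt{\left(5 - d\right) - 16} = \sqrt{-11 - d}$)
$\left(1439 + M{\left(\frac{2 + 12}{18 + q},37 \right)}\right) 1428 = \left(1439 + \sqrt{-11 - 37}\right) 1428 = \left(1439 + \sqrt{-48}\right) 1428 = \left(1439 + 4 i \sqrt{3}\right) 1428 = 2054892 + 5712 i \sqrt{3}$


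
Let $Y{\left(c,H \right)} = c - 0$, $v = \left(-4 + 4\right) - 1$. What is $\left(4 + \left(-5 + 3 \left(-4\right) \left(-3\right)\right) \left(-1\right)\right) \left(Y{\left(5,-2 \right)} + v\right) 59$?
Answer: $-6372$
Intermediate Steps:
$v = -1$ ($v = 0 - 1 = -1$)
$Y{\left(c,H \right)} = c$ ($Y{\left(c,H \right)} = c + 0 = c$)
$\left(4 + \left(-5 + 3 \left(-4\right) \left(-3\right)\right) \left(-1\right)\right) \left(Y{\left(5,-2 \right)} + v\right) 59 = \left(4 + \left(-5 + 3 \left(-4\right) \left(-3\right)\right) \left(-1\right)\right) \left(5 - 1\right) 59 = \left(4 + \left(-5 - -36\right) \left(-1\right)\right) 4 \cdot 59 = \left(4 + \left(-5 + 36\right) \left(-1\right)\right) 4 \cdot 59 = \left(4 + 31 \left(-1\right)\right) 4 \cdot 59 = \left(4 - 31\right) 4 \cdot 59 = \left(-27\right) 4 \cdot 59 = \left(-108\right) 59 = -6372$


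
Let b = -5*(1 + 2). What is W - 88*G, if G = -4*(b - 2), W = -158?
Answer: -6142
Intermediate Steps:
b = -15 (b = -5*3 = -15)
G = 68 (G = -4*(-15 - 2) = -4*(-17) = 68)
W - 88*G = -158 - 88*68 = -158 - 5984 = -6142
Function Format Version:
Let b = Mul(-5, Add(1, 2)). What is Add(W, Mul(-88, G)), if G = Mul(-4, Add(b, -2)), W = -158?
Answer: -6142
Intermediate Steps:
b = -15 (b = Mul(-5, 3) = -15)
G = 68 (G = Mul(-4, Add(-15, -2)) = Mul(-4, -17) = 68)
Add(W, Mul(-88, G)) = Add(-158, Mul(-88, 68)) = Add(-158, -5984) = -6142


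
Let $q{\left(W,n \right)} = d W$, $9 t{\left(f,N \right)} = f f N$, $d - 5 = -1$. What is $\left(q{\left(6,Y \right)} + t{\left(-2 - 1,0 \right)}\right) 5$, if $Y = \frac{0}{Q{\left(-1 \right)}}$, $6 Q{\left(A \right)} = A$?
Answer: $120$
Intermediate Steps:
$d = 4$ ($d = 5 - 1 = 4$)
$t{\left(f,N \right)} = \frac{N f^{2}}{9}$ ($t{\left(f,N \right)} = \frac{f f N}{9} = \frac{f^{2} N}{9} = \frac{N f^{2}}{9}$)
$Q{\left(A \right)} = \frac{A}{6}$
$Y = 0$ ($Y = \frac{0}{\frac{1}{6} \left(-1\right)} = \frac{0}{- \frac{1}{6}} = 0 \left(-6\right) = 0$)
$q{\left(W,n \right)} = 4 W$
$\left(q{\left(6,Y \right)} + t{\left(-2 - 1,0 \right)}\right) 5 = \left(4 \cdot 6 + \frac{1}{9} \cdot 0 \left(-2 - 1\right)^{2}\right) 5 = \left(24 + \frac{1}{9} \cdot 0 \left(-2 - 1\right)^{2}\right) 5 = \left(24 + \frac{1}{9} \cdot 0 \left(-3\right)^{2}\right) 5 = \left(24 + \frac{1}{9} \cdot 0 \cdot 9\right) 5 = \left(24 + 0\right) 5 = 24 \cdot 5 = 120$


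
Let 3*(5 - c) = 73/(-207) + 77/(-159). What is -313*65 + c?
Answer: -669441238/32913 ≈ -20340.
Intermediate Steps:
c = 173747/32913 (c = 5 - (73/(-207) + 77/(-159))/3 = 5 - (73*(-1/207) + 77*(-1/159))/3 = 5 - (-73/207 - 77/159)/3 = 5 - ⅓*(-9182/10971) = 5 + 9182/32913 = 173747/32913 ≈ 5.2790)
-313*65 + c = -313*65 + 173747/32913 = -20345 + 173747/32913 = -669441238/32913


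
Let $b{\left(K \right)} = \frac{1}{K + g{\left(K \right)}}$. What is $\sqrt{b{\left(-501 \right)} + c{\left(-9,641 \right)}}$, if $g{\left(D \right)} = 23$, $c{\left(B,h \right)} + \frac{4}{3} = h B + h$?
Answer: $\frac{i \sqrt{10547739678}}{1434} \approx 71.619 i$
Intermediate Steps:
$c{\left(B,h \right)} = - \frac{4}{3} + h + B h$ ($c{\left(B,h \right)} = - \frac{4}{3} + \left(h B + h\right) = - \frac{4}{3} + \left(B h + h\right) = - \frac{4}{3} + \left(h + B h\right) = - \frac{4}{3} + h + B h$)
$b{\left(K \right)} = \frac{1}{23 + K}$ ($b{\left(K \right)} = \frac{1}{K + 23} = \frac{1}{23 + K}$)
$\sqrt{b{\left(-501 \right)} + c{\left(-9,641 \right)}} = \sqrt{\frac{1}{23 - 501} - \frac{15388}{3}} = \sqrt{\frac{1}{-478} - \frac{15388}{3}} = \sqrt{- \frac{1}{478} - \frac{15388}{3}} = \sqrt{- \frac{7355467}{1434}} = \frac{i \sqrt{10547739678}}{1434}$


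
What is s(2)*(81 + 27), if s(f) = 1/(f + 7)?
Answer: 12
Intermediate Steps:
s(f) = 1/(7 + f)
s(2)*(81 + 27) = (81 + 27)/(7 + 2) = 108/9 = (1/9)*108 = 12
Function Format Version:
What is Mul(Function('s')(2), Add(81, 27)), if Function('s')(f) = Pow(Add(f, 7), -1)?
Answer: 12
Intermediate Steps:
Function('s')(f) = Pow(Add(7, f), -1)
Mul(Function('s')(2), Add(81, 27)) = Mul(Pow(Add(7, 2), -1), Add(81, 27)) = Mul(Pow(9, -1), 108) = Mul(Rational(1, 9), 108) = 12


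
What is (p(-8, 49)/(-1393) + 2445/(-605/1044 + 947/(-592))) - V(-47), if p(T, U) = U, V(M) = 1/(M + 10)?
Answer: -2781627890340/2479173641 ≈ -1122.0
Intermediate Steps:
V(M) = 1/(10 + M)
(p(-8, 49)/(-1393) + 2445/(-605/1044 + 947/(-592))) - V(-47) = (49/(-1393) + 2445/(-605/1044 + 947/(-592))) - 1/(10 - 47) = (49*(-1/1393) + 2445/(-605*1/1044 + 947*(-1/592))) - 1/(-37) = (-7/199 + 2445/(-605/1044 - 947/592)) - 1*(-1/37) = (-7/199 + 2445/(-336707/154512)) + 1/37 = (-7/199 + 2445*(-154512/336707)) + 1/37 = (-7/199 - 377781840/336707) + 1/37 = -75180943109/67004693 + 1/37 = -2781627890340/2479173641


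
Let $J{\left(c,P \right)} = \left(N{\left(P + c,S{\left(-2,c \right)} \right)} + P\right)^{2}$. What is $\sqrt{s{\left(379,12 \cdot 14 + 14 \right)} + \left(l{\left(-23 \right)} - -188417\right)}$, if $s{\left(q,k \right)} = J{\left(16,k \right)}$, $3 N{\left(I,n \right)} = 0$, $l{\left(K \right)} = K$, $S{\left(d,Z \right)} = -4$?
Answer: $\sqrt{221518} \approx 470.66$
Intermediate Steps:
$N{\left(I,n \right)} = 0$ ($N{\left(I,n \right)} = \frac{1}{3} \cdot 0 = 0$)
$J{\left(c,P \right)} = P^{2}$ ($J{\left(c,P \right)} = \left(0 + P\right)^{2} = P^{2}$)
$s{\left(q,k \right)} = k^{2}$
$\sqrt{s{\left(379,12 \cdot 14 + 14 \right)} + \left(l{\left(-23 \right)} - -188417\right)} = \sqrt{\left(12 \cdot 14 + 14\right)^{2} - -188394} = \sqrt{\left(168 + 14\right)^{2} + \left(-23 + 188417\right)} = \sqrt{182^{2} + 188394} = \sqrt{33124 + 188394} = \sqrt{221518}$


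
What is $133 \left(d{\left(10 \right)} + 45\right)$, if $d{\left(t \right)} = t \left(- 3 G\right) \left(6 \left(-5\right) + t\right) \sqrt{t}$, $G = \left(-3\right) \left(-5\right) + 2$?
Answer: $5985 + 1356600 \sqrt{10} \approx 4.2959 \cdot 10^{6}$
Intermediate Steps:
$G = 17$ ($G = 15 + 2 = 17$)
$d{\left(t \right)} = - 51 t^{\frac{3}{2}} \left(-30 + t\right)$ ($d{\left(t \right)} = t \left(\left(-3\right) 17\right) \left(6 \left(-5\right) + t\right) \sqrt{t} = t \left(-51\right) \left(-30 + t\right) \sqrt{t} = - 51 t \left(-30 + t\right) \sqrt{t} = - 51 t^{\frac{3}{2}} \left(-30 + t\right)$)
$133 \left(d{\left(10 \right)} + 45\right) = 133 \left(51 \cdot 10^{\frac{3}{2}} \left(30 - 10\right) + 45\right) = 133 \left(51 \cdot 10 \sqrt{10} \left(30 - 10\right) + 45\right) = 133 \left(51 \cdot 10 \sqrt{10} \cdot 20 + 45\right) = 133 \left(10200 \sqrt{10} + 45\right) = 133 \left(45 + 10200 \sqrt{10}\right) = 5985 + 1356600 \sqrt{10}$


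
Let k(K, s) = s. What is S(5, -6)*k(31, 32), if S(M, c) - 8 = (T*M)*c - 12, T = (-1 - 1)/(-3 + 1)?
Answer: -1088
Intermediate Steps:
T = 1 (T = -2/(-2) = -2*(-½) = 1)
S(M, c) = -4 + M*c (S(M, c) = 8 + ((1*M)*c - 12) = 8 + (M*c - 12) = 8 + (-12 + M*c) = -4 + M*c)
S(5, -6)*k(31, 32) = (-4 + 5*(-6))*32 = (-4 - 30)*32 = -34*32 = -1088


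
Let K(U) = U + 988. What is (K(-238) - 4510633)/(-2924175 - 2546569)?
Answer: 4509883/5470744 ≈ 0.82436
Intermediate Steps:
K(U) = 988 + U
(K(-238) - 4510633)/(-2924175 - 2546569) = ((988 - 238) - 4510633)/(-2924175 - 2546569) = (750 - 4510633)/(-5470744) = -4509883*(-1/5470744) = 4509883/5470744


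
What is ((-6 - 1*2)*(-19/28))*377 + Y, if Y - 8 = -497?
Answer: 10903/7 ≈ 1557.6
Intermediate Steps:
Y = -489 (Y = 8 - 497 = -489)
((-6 - 1*2)*(-19/28))*377 + Y = ((-6 - 1*2)*(-19/28))*377 - 489 = ((-6 - 2)*(-19*1/28))*377 - 489 = -8*(-19/28)*377 - 489 = (38/7)*377 - 489 = 14326/7 - 489 = 10903/7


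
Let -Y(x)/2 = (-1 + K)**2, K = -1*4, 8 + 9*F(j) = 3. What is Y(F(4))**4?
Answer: 6250000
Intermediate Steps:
F(j) = -5/9 (F(j) = -8/9 + (1/9)*3 = -8/9 + 1/3 = -5/9)
K = -4
Y(x) = -50 (Y(x) = -2*(-1 - 4)**2 = -2*(-5)**2 = -2*25 = -50)
Y(F(4))**4 = (-50)**4 = 6250000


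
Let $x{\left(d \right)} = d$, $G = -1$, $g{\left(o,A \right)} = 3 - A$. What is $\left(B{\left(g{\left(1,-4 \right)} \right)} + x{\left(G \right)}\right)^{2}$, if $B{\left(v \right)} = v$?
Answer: $36$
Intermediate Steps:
$\left(B{\left(g{\left(1,-4 \right)} \right)} + x{\left(G \right)}\right)^{2} = \left(\left(3 - -4\right) - 1\right)^{2} = \left(\left(3 + 4\right) - 1\right)^{2} = \left(7 - 1\right)^{2} = 6^{2} = 36$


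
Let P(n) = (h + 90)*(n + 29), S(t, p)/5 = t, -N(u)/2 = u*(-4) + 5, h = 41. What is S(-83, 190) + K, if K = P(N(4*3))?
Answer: 14650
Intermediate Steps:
N(u) = -10 + 8*u (N(u) = -2*(u*(-4) + 5) = -2*(-4*u + 5) = -2*(5 - 4*u) = -10 + 8*u)
S(t, p) = 5*t
P(n) = 3799 + 131*n (P(n) = (41 + 90)*(n + 29) = 131*(29 + n) = 3799 + 131*n)
K = 15065 (K = 3799 + 131*(-10 + 8*(4*3)) = 3799 + 131*(-10 + 8*12) = 3799 + 131*(-10 + 96) = 3799 + 131*86 = 3799 + 11266 = 15065)
S(-83, 190) + K = 5*(-83) + 15065 = -415 + 15065 = 14650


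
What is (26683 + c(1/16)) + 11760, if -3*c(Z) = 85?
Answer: 115244/3 ≈ 38415.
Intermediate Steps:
c(Z) = -85/3 (c(Z) = -⅓*85 = -85/3)
(26683 + c(1/16)) + 11760 = (26683 - 85/3) + 11760 = 79964/3 + 11760 = 115244/3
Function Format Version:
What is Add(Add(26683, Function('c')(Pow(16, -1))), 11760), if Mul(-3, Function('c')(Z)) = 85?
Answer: Rational(115244, 3) ≈ 38415.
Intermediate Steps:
Function('c')(Z) = Rational(-85, 3) (Function('c')(Z) = Mul(Rational(-1, 3), 85) = Rational(-85, 3))
Add(Add(26683, Function('c')(Pow(16, -1))), 11760) = Add(Add(26683, Rational(-85, 3)), 11760) = Add(Rational(79964, 3), 11760) = Rational(115244, 3)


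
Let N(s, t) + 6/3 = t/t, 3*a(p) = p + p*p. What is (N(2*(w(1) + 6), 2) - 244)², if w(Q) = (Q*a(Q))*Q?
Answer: 60025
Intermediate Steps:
a(p) = p/3 + p²/3 (a(p) = (p + p*p)/3 = (p + p²)/3 = p/3 + p²/3)
w(Q) = Q³*(1 + Q)/3 (w(Q) = (Q*(Q*(1 + Q)/3))*Q = (Q²*(1 + Q)/3)*Q = Q³*(1 + Q)/3)
N(s, t) = -1 (N(s, t) = -2 + t/t = -2 + 1 = -1)
(N(2*(w(1) + 6), 2) - 244)² = (-1 - 244)² = (-245)² = 60025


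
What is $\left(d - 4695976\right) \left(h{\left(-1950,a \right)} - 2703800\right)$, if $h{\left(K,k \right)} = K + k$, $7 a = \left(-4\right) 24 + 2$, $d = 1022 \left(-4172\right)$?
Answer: $\frac{169700936557440}{7} \approx 2.4243 \cdot 10^{13}$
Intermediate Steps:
$d = -4263784$
$a = - \frac{94}{7}$ ($a = \frac{\left(-4\right) 24 + 2}{7} = \frac{-96 + 2}{7} = \frac{1}{7} \left(-94\right) = - \frac{94}{7} \approx -13.429$)
$\left(d - 4695976\right) \left(h{\left(-1950,a \right)} - 2703800\right) = \left(-4263784 - 4695976\right) \left(\left(-1950 - \frac{94}{7}\right) - 2703800\right) = - 8959760 \left(- \frac{13744}{7} - 2703800\right) = \left(-8959760\right) \left(- \frac{18940344}{7}\right) = \frac{169700936557440}{7}$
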